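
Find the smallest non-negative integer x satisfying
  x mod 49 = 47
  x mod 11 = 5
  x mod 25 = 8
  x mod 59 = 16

From x ≡ 47 (mod 49) write x = 47 + 49t. Substituting into x ≡ 5 (mod 11) gives 49t ≡ 2 (mod 11), and since 5⁻¹ ≡ 9 (mod 11), t ≡ 7. Hence x ≡ 47 + 49·7 = 390 (mod 539).
From x ≡ 390 (mod 539) write x = 390 + 539t. Substituting into x ≡ 8 (mod 25) gives 539t ≡ 18 (mod 25), and since 14⁻¹ ≡ 9 (mod 25), t ≡ 12. Hence x ≡ 390 + 539·12 = 6858 (mod 13475).
From x ≡ 6858 (mod 13475) write x = 6858 + 13475t. Substituting into x ≡ 16 (mod 59) gives 13475t ≡ 2 (mod 59), and since 23⁻¹ ≡ 18 (mod 59), t ≡ 36. Hence x ≡ 6858 + 13475·36 = 491958 (mod 795025).

491958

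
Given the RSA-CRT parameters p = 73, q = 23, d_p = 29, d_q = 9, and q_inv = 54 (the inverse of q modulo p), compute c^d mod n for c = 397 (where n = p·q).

1097

m₁ = c^(d_p) mod p: c ≡ 32 (mod 73), and 32^29 mod 73 = 2.
m₂ = c^(d_q) mod q: c ≡ 6 (mod 23), and 6^9 mod 23 = 16.
h = q_inv·(m₁ − m₂) mod p = 54·(2 − 16) mod 73 = 47.
m = m₂ + h·q = 16 + 47·23 = 1097.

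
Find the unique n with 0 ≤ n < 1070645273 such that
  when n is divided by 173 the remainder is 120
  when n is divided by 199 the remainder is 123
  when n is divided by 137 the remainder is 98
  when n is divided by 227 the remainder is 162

524931079

Combine the congruences pairwise.
From n ≡ 120 (mod 173) write n = 120 + 173t. Substituting into n ≡ 123 (mod 199) gives 173t ≡ 3 (mod 199), and since 173⁻¹ ≡ 176 (mod 199), t ≡ 130. Hence n ≡ 120 + 173·130 = 22610 (mod 34427).
From n ≡ 22610 (mod 34427) write n = 22610 + 34427t. Substituting into n ≡ 98 (mod 137) gives 34427t ≡ 93 (mod 137), and since 40⁻¹ ≡ 24 (mod 137), t ≡ 40. Hence n ≡ 22610 + 34427·40 = 1399690 (mod 4716499).
From n ≡ 1399690 (mod 4716499) write n = 1399690 + 4716499t. Substituting into n ≡ 162 (mod 227) gives 4716499t ≡ 154 (mod 227), and since 120⁻¹ ≡ 70 (mod 227), t ≡ 111. Hence n ≡ 1399690 + 4716499·111 = 524931079 (mod 1070645273).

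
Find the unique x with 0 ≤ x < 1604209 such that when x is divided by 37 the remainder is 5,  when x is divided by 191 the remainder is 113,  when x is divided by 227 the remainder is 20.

The moduli are pairwise coprime; N = 37·191·227 = 1604209.
N/37 = 43357; 43357 ≡ 30 (mod 37); 30·21 ≡ 1, so inverse 21.
N/191 = 8399; 8399 ≡ 186 (mod 191); 186·38 ≡ 1, so inverse 38.
N/227 = 7067; 7067 ≡ 30 (mod 227); 30·53 ≡ 1, so inverse 53.
x ≡ 5·43357·21 + 113·8399·38 + 20·7067·53 = 48108811.
48108811 mod 1604209 = 1586750.

1586750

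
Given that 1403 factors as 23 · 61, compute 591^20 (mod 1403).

Mod 23: 591 ≡ 16; 16^20 ≡ 8 (mod 23).
Mod 61: 591 ≡ 42; 42^20 ≡ 13 (mod 61).
Combine by CRT: x ≡ 8 (mod 23), x ≡ 13 (mod 61) ⇒ x ≡ 928 (mod 1403).

928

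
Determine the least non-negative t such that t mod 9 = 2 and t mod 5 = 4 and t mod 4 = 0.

From t ≡ 2 (mod 9) write t = 2 + 9s. Substituting into t ≡ 4 (mod 5) gives 9s ≡ 2 (mod 5), and since 4⁻¹ ≡ 4 (mod 5), s ≡ 3. Hence t ≡ 2 + 9·3 = 29 (mod 45).
From t ≡ 29 (mod 45) write t = 29 + 45s. Substituting into t ≡ 0 (mod 4) gives 45s ≡ 3 (mod 4), and since 1⁻¹ ≡ 1 (mod 4), s ≡ 3. Hence t ≡ 29 + 45·3 = 164 (mod 180).

164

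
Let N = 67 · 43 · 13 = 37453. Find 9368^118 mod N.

Mod 67: 9368 ≡ 55; by Fermat, exponent reduces to 118 mod 66 = 52; 55^52 ≡ 26 (mod 67).
Mod 43: 9368 ≡ 37; by Fermat, exponent reduces to 118 mod 42 = 34; 37^34 ≡ 6 (mod 43).
Mod 13: 9368 ≡ 8; by Fermat, exponent reduces to 118 mod 12 = 10; 8^10 ≡ 12 (mod 13).
Combine by CRT: x ≡ 26 (mod 67), x ≡ 6 (mod 43), x ≡ 12 (mod 13) ⇒ x ≡ 28300 (mod 37453).

28300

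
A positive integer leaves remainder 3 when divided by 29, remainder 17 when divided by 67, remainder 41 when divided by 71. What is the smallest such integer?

The moduli are pairwise coprime; N = 29·67·71 = 137953.
N/29 = 4757; 4757 ≡ 1 (mod 29), inverse 1.
N/67 = 2059; 2059 ≡ 49 (mod 67); 49·26 ≡ 1, so inverse 26.
N/71 = 1943; 1943 ≡ 26 (mod 71); 26·41 ≡ 1, so inverse 41.
t ≡ 3·4757·1 + 17·2059·26 + 41·1943·41 = 4190532.
4190532 mod 137953 = 51942.

51942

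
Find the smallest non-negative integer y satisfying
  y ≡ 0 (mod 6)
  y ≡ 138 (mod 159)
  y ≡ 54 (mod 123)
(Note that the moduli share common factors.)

10632

gcd(6, 159) = 3 and 3 | (138 − 0), so the pair is consistent; merging gives y ≡ 138 (mod 318), where 318 = lcm(6, 159).
gcd(318, 123) = 3 and 3 | (54 − 138), so the pair is consistent; merging gives y ≡ 10632 (mod 13038), where 13038 = lcm(318, 123).
The solution is unique modulo lcm(6, 159, 123) = 13038.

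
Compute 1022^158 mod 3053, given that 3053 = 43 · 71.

Mod 43: 1022 ≡ 33; by Fermat, exponent reduces to 158 mod 42 = 32; 33^32 ≡ 15 (mod 43).
Mod 71: 1022 ≡ 28; by Fermat, exponent reduces to 158 mod 70 = 18; 28^18 ≡ 16 (mod 71).
Combine by CRT: x ≡ 15 (mod 43), x ≡ 16 (mod 71) ⇒ x ≡ 1649 (mod 3053).

1649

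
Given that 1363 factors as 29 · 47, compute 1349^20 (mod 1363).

1068

Mod 29: 1349 ≡ 15; 15^20 ≡ 24 (mod 29).
Mod 47: 1349 ≡ 33; 33^20 ≡ 34 (mod 47).
Combine by CRT: x ≡ 24 (mod 29), x ≡ 34 (mod 47) ⇒ x ≡ 1068 (mod 1363).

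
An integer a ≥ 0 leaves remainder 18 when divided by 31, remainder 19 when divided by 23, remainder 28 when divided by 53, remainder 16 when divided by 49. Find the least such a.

462135

From a ≡ 18 (mod 31) write a = 18 + 31t. Substituting into a ≡ 19 (mod 23) gives 31t ≡ 1 (mod 23), and since 8⁻¹ ≡ 3 (mod 23), t ≡ 3. Hence a ≡ 18 + 31·3 = 111 (mod 713).
From a ≡ 111 (mod 713) write a = 111 + 713t. Substituting into a ≡ 28 (mod 53) gives 713t ≡ 23 (mod 53), and since 24⁻¹ ≡ 42 (mod 53), t ≡ 12. Hence a ≡ 111 + 713·12 = 8667 (mod 37789).
From a ≡ 8667 (mod 37789) write a = 8667 + 37789t. Substituting into a ≡ 16 (mod 49) gives 37789t ≡ 22 (mod 49), and since 10⁻¹ ≡ 5 (mod 49), t ≡ 12. Hence a ≡ 8667 + 37789·12 = 462135 (mod 1851661).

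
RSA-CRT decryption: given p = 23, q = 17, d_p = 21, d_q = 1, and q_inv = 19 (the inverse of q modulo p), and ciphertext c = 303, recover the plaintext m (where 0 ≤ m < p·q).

167

m₁ = c^(d_p) mod p: c ≡ 4 (mod 23), and 4^21 mod 23 = 6.
m₂ = c^(d_q) mod q: c ≡ 14 (mod 17), and 14^1 mod 17 = 14.
h = q_inv·(m₁ − m₂) mod p = 19·(6 − 14) mod 23 = 9.
m = m₂ + h·q = 14 + 9·17 = 167.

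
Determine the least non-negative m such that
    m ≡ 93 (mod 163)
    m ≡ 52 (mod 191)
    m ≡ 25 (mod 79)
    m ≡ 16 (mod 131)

The moduli are pairwise coprime; N = 163·191·79·131 = 322195417.
N/163 = 1976659; 1976659 ≡ 121 (mod 163); 121·97 ≡ 1, so inverse 97.
N/191 = 1686887; 1686887 ≡ 166 (mod 191); 166·84 ≡ 1, so inverse 84.
N/79 = 4078423; 4078423 ≡ 48 (mod 79); 48·28 ≡ 1, so inverse 28.
N/131 = 2459507; 2459507 ≡ 113 (mod 131); 113·80 ≡ 1, so inverse 80.
m ≡ 93·1976659·97 + 52·1686887·84 + 25·4078423·28 + 16·2459507·80 = 31202828315.
31202828315 mod 322195417 = 272068283.

272068283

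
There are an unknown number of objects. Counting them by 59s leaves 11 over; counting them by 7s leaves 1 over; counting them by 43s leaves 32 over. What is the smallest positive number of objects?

Combine the congruences pairwise.
From N ≡ 11 (mod 59) write N = 11 + 59t. Substituting into N ≡ 1 (mod 7) gives 59t ≡ 4 (mod 7), and since 3⁻¹ ≡ 5 (mod 7), t ≡ 6. Hence N ≡ 11 + 59·6 = 365 (mod 413).
From N ≡ 365 (mod 413) write N = 365 + 413t. Substituting into N ≡ 32 (mod 43) gives 413t ≡ 11 (mod 43), and since 26⁻¹ ≡ 5 (mod 43), t ≡ 12. Hence N ≡ 365 + 413·12 = 5321 (mod 17759).

5321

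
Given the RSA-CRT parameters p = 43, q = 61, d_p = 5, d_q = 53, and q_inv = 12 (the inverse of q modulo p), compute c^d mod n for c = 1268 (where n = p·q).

563

m₁ = c^(d_p) mod p: c ≡ 21 (mod 43), and 21^5 mod 43 = 4.
m₂ = c^(d_q) mod q: c ≡ 48 (mod 61), and 48^53 mod 61 = 14.
h = q_inv·(m₁ − m₂) mod p = 12·(4 − 14) mod 43 = 9.
m = m₂ + h·q = 14 + 9·61 = 563.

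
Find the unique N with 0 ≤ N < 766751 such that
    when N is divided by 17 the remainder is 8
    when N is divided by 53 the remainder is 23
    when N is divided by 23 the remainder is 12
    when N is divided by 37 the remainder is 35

The moduli are pairwise coprime; M = 17·53·23·37 = 766751.
M/17 = 45103; 45103 ≡ 2 (mod 17); 2·9 ≡ 1, so inverse 9.
M/53 = 14467; 14467 ≡ 51 (mod 53); 51·26 ≡ 1, so inverse 26.
M/23 = 33337; 33337 ≡ 10 (mod 23); 10·7 ≡ 1, so inverse 7.
M/37 = 20723; 20723 ≡ 3 (mod 37); 3·25 ≡ 1, so inverse 25.
N ≡ 8·45103·9 + 23·14467·26 + 12·33337·7 + 35·20723·25 = 32831615.
32831615 mod 766751 = 628073.

628073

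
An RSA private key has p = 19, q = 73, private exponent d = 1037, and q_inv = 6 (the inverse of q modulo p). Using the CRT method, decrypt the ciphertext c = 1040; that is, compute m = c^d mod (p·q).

d_p = d mod (p−1) = 1037 mod 18 = 11; d_q = d mod (q−1) = 29.
m₁ = c^(d_p) mod p: c ≡ 14 (mod 19), and 14^11 mod 19 = 13.
m₂ = c^(d_q) mod q: c ≡ 18 (mod 73), and 18^29 mod 73 = 41.
h = q_inv·(m₁ − m₂) mod p = 6·(13 − 41) mod 19 = 3.
m = m₂ + h·q = 41 + 3·73 = 260.

260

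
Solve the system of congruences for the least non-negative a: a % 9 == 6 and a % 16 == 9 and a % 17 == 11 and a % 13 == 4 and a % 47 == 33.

558393

The moduli are pairwise coprime; N = 9·16·17·13·47 = 1495728.
N/9 = 166192; 166192 ≡ 7 (mod 9); 7·4 ≡ 1, so inverse 4.
N/16 = 93483; 93483 ≡ 11 (mod 16); 11·3 ≡ 1, so inverse 3.
N/17 = 87984; 87984 ≡ 9 (mod 17); 9·2 ≡ 1, so inverse 2.
N/13 = 115056; 115056 ≡ 6 (mod 13); 6·11 ≡ 1, so inverse 11.
N/47 = 31824; 31824 ≡ 5 (mod 47); 5·19 ≡ 1, so inverse 19.
a ≡ 6·166192·4 + 9·93483·3 + 11·87984·2 + 4·115056·11 + 33·31824·19 = 33464409.
33464409 mod 1495728 = 558393.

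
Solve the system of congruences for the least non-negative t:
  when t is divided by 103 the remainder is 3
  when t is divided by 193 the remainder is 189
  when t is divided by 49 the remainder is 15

Combine the congruences pairwise.
From t ≡ 3 (mod 103) write t = 3 + 103s. Substituting into t ≡ 189 (mod 193) gives 103s ≡ 186 (mod 193), and since 103⁻¹ ≡ 15 (mod 193), s ≡ 88. Hence t ≡ 3 + 103·88 = 9067 (mod 19879).
From t ≡ 9067 (mod 19879) write t = 9067 + 19879s. Substituting into t ≡ 15 (mod 49) gives 19879s ≡ 13 (mod 49), and since 34⁻¹ ≡ 13 (mod 49), s ≡ 22. Hence t ≡ 9067 + 19879·22 = 446405 (mod 974071).

446405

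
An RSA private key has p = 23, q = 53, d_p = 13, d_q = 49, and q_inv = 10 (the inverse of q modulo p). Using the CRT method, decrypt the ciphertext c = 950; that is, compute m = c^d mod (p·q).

342

m₁ = c^(d_p) mod p: c ≡ 7 (mod 23), and 7^13 mod 23 = 20.
m₂ = c^(d_q) mod q: c ≡ 49 (mod 53), and 49^49 mod 53 = 24.
h = q_inv·(m₁ − m₂) mod p = 10·(20 − 24) mod 23 = 6.
m = m₂ + h·q = 24 + 6·53 = 342.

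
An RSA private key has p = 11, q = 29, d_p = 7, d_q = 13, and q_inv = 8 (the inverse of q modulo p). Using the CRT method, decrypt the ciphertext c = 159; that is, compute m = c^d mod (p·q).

m₁ = c^(d_p) mod p: c ≡ 5 (mod 11), and 5^7 mod 11 = 3.
m₂ = c^(d_q) mod q: c ≡ 14 (mod 29), and 14^13 mod 29 = 2.
h = q_inv·(m₁ − m₂) mod p = 8·(3 − 2) mod 11 = 8.
m = m₂ + h·q = 2 + 8·29 = 234.

234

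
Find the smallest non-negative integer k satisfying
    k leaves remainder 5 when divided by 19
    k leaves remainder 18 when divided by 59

195

From k ≡ 5 (mod 19) write k = 5 + 19t. Substituting into k ≡ 18 (mod 59) gives 19t ≡ 13 (mod 59), and since 19⁻¹ ≡ 28 (mod 59), t ≡ 10. Hence k ≡ 5 + 19·10 = 195 (mod 1121).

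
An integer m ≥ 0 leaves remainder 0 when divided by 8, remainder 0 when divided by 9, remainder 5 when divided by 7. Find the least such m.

432

The moduli are pairwise coprime; N = 8·9·7 = 504.
N/8 = 63; 63 ≡ 7 (mod 8); 7·7 ≡ 1, so inverse 7.
N/9 = 56; 56 ≡ 2 (mod 9); 2·5 ≡ 1, so inverse 5.
N/7 = 72; 72 ≡ 2 (mod 7); 2·4 ≡ 1, so inverse 4.
m ≡ 0·63·7 + 0·56·5 + 5·72·4 = 1440.
1440 mod 504 = 432.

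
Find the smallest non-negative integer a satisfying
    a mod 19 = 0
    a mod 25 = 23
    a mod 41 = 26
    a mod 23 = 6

The moduli are pairwise coprime; N = 19·25·41·23 = 447925.
N/19 = 23575; 23575 ≡ 15 (mod 19); 15·14 ≡ 1, so inverse 14.
N/25 = 17917; 17917 ≡ 17 (mod 25); 17·3 ≡ 1, so inverse 3.
N/41 = 10925; 10925 ≡ 19 (mod 41); 19·13 ≡ 1, so inverse 13.
N/23 = 19475; 19475 ≡ 17 (mod 23); 17·19 ≡ 1, so inverse 19.
a ≡ 0·23575·14 + 23·17917·3 + 26·10925·13 + 6·19475·19 = 7149073.
7149073 mod 447925 = 430198.

430198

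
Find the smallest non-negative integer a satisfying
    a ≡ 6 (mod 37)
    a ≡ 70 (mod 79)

228

From a ≡ 6 (mod 37) write a = 6 + 37t. Substituting into a ≡ 70 (mod 79) gives 37t ≡ 64 (mod 79), and since 37⁻¹ ≡ 47 (mod 79), t ≡ 6. Hence a ≡ 6 + 37·6 = 228 (mod 2923).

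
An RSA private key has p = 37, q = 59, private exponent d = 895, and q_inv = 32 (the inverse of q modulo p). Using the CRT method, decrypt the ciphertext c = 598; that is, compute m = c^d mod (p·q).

d_p = d mod (p−1) = 895 mod 36 = 31; d_q = d mod (q−1) = 25.
m₁ = c^(d_p) mod p: c ≡ 6 (mod 37), and 6^31 mod 37 = 31.
m₂ = c^(d_q) mod q: c ≡ 8 (mod 59), and 8^25 mod 59 = 33.
h = q_inv·(m₁ − m₂) mod p = 32·(31 − 33) mod 37 = 10.
m = m₂ + h·q = 33 + 10·59 = 623.

623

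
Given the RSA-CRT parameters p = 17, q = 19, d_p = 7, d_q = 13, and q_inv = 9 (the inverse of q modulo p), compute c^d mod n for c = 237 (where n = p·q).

101

m₁ = c^(d_p) mod p: c ≡ 16 (mod 17), and 16^7 mod 17 = 16.
m₂ = c^(d_q) mod q: c ≡ 9 (mod 19), and 9^13 mod 19 = 6.
h = q_inv·(m₁ − m₂) mod p = 9·(16 − 6) mod 17 = 5.
m = m₂ + h·q = 6 + 5·19 = 101.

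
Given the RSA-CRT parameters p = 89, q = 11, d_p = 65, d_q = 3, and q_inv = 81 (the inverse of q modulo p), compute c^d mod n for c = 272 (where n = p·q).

m₁ = c^(d_p) mod p: c ≡ 5 (mod 89), and 5^65 mod 89 = 71.
m₂ = c^(d_q) mod q: c ≡ 8 (mod 11), and 8^3 mod 11 = 6.
h = q_inv·(m₁ − m₂) mod p = 81·(71 − 6) mod 89 = 14.
m = m₂ + h·q = 6 + 14·11 = 160.

160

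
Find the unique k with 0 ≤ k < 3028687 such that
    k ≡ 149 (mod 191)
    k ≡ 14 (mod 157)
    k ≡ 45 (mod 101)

The moduli are pairwise coprime; N = 191·157·101 = 3028687.
N/191 = 15857; 15857 ≡ 4 (mod 191); 4·48 ≡ 1, so inverse 48.
N/157 = 19291; 19291 ≡ 137 (mod 157); 137·102 ≡ 1, so inverse 102.
N/101 = 29987; 29987 ≡ 91 (mod 101); 91·10 ≡ 1, so inverse 10.
k ≡ 149·15857·48 + 14·19291·102 + 45·29987·10 = 154450962.
154450962 mod 3028687 = 3016612.

3016612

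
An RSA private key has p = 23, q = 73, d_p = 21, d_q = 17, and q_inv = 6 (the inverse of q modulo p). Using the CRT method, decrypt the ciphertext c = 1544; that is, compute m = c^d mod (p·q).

1066

m₁ = c^(d_p) mod p: c ≡ 3 (mod 23), and 3^21 mod 23 = 8.
m₂ = c^(d_q) mod q: c ≡ 11 (mod 73), and 11^17 mod 73 = 44.
h = q_inv·(m₁ − m₂) mod p = 6·(8 − 44) mod 23 = 14.
m = m₂ + h·q = 44 + 14·73 = 1066.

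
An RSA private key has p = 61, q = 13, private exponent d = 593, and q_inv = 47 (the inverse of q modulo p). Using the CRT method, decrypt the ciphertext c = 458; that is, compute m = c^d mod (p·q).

d_p = d mod (p−1) = 593 mod 60 = 53; d_q = d mod (q−1) = 5.
m₁ = c^(d_p) mod p: c ≡ 31 (mod 61), and 31^53 mod 61 = 6.
m₂ = c^(d_q) mod q: c ≡ 3 (mod 13), and 3^5 mod 13 = 9.
h = q_inv·(m₁ − m₂) mod p = 47·(6 − 9) mod 61 = 42.
m = m₂ + h·q = 9 + 42·13 = 555.

555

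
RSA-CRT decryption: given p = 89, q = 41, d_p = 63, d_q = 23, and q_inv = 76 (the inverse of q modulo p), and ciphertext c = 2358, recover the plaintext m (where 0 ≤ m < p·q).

m₁ = c^(d_p) mod p: c ≡ 44 (mod 89), and 44^63 mod 89 = 81.
m₂ = c^(d_q) mod q: c ≡ 21 (mod 41), and 21^23 mod 41 = 36.
h = q_inv·(m₁ − m₂) mod p = 76·(81 − 36) mod 89 = 38.
m = m₂ + h·q = 36 + 38·41 = 1594.

1594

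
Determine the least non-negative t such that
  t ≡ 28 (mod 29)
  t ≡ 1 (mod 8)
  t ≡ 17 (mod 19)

2145

From t ≡ 28 (mod 29) write t = 28 + 29s. Substituting into t ≡ 1 (mod 8) gives 29s ≡ 5 (mod 8), and since 5⁻¹ ≡ 5 (mod 8), s ≡ 1. Hence t ≡ 28 + 29·1 = 57 (mod 232).
From t ≡ 57 (mod 232) write t = 57 + 232s. Substituting into t ≡ 17 (mod 19) gives 232s ≡ 17 (mod 19), and since 4⁻¹ ≡ 5 (mod 19), s ≡ 9. Hence t ≡ 57 + 232·9 = 2145 (mod 4408).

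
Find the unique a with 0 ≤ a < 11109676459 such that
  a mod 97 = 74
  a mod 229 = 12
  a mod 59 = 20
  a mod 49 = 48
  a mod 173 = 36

The moduli are pairwise coprime; N = 97·229·59·49·173 = 11109676459.
N/97 = 114532747; 114532747 ≡ 94 (mod 97); 94·32 ≡ 1, so inverse 32.
N/229 = 48513871; 48513871 ≡ 221 (mod 229); 221·143 ≡ 1, so inverse 143.
N/59 = 188299601; 188299601 ≡ 39 (mod 59); 39·56 ≡ 1, so inverse 56.
N/49 = 226728091; 226728091 ≡ 44 (mod 49); 44·39 ≡ 1, so inverse 39.
N/173 = 64217783; 64217783 ≡ 10 (mod 173); 10·52 ≡ 1, so inverse 52.
a ≡ 74·114532747·32 + 12·48513871·143 + 20·188299601·56 + 48·226728091·39 + 36·64217783·52 = 1110009576780.
1110009576780 mod 11109676459 = 10151607339.

10151607339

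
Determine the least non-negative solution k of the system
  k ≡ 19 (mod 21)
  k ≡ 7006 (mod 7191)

28579

gcd(21, 7191) = 3 and 3 | (7006 − 19), so the pair is consistent; merging gives k ≡ 28579 (mod 50337), where 50337 = lcm(21, 7191).
The solution is unique modulo lcm(21, 7191) = 50337.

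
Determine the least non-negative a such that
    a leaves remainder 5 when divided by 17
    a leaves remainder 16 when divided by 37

90

From a ≡ 5 (mod 17) write a = 5 + 17t. Substituting into a ≡ 16 (mod 37) gives 17t ≡ 11 (mod 37), and since 17⁻¹ ≡ 24 (mod 37), t ≡ 5. Hence a ≡ 5 + 17·5 = 90 (mod 629).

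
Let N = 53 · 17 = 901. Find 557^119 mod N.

Mod 53: 557 ≡ 27; by Fermat, exponent reduces to 119 mod 52 = 15; 27^15 ≡ 19 (mod 53).
Mod 17: 557 ≡ 13; by Fermat, exponent reduces to 119 mod 16 = 7; 13^7 ≡ 4 (mod 17).
Combine by CRT: x ≡ 19 (mod 53), x ≡ 4 (mod 17) ⇒ x ≡ 72 (mod 901).

72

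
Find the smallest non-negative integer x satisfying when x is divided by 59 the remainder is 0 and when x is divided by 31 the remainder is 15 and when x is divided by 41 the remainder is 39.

From x ≡ 0 (mod 59) write x = 0 + 59t. Substituting into x ≡ 15 (mod 31) gives 59t ≡ 15 (mod 31), and since 28⁻¹ ≡ 10 (mod 31), t ≡ 26. Hence x ≡ 0 + 59·26 = 1534 (mod 1829).
From x ≡ 1534 (mod 1829) write x = 1534 + 1829t. Substituting into x ≡ 39 (mod 41) gives 1829t ≡ 22 (mod 41), and since 25⁻¹ ≡ 23 (mod 41), t ≡ 14. Hence x ≡ 1534 + 1829·14 = 27140 (mod 74989).

27140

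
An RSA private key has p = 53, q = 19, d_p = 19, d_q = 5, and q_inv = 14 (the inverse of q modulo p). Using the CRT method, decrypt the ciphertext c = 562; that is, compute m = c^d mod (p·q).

m₁ = c^(d_p) mod p: c ≡ 32 (mod 53), and 32^19 mod 53 = 50.
m₂ = c^(d_q) mod q: c ≡ 11 (mod 19), and 11^5 mod 19 = 7.
h = q_inv·(m₁ − m₂) mod p = 14·(50 − 7) mod 53 = 19.
m = m₂ + h·q = 7 + 19·19 = 368.

368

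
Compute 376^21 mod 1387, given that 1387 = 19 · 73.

Mod 19: 376 ≡ 15; by Fermat, exponent reduces to 21 mod 18 = 3; 15^3 ≡ 12 (mod 19).
Mod 73: 376 ≡ 11; 11^21 ≡ 52 (mod 73).
Combine by CRT: x ≡ 12 (mod 19), x ≡ 52 (mod 73) ⇒ x ≡ 563 (mod 1387).

563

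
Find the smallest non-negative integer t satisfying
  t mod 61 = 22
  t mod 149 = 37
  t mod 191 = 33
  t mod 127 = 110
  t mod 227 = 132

18848252101

The moduli are pairwise coprime; N = 61·149·191·127·227 = 50047115171.
N/61 = 820444511; 820444511 ≡ 1 (mod 61), inverse 1.
N/149 = 335886679; 335886679 ≡ 2 (mod 149); 2·75 ≡ 1, so inverse 75.
N/191 = 262026781; 262026781 ≡ 184 (mod 191); 184·109 ≡ 1, so inverse 109.
N/127 = 394071773; 394071773 ≡ 44 (mod 127); 44·26 ≡ 1, so inverse 26.
N/227 = 220471873; 220471873 ≡ 166 (mod 227); 166·160 ≡ 1, so inverse 160.
t ≡ 22·820444511·1 + 37·335886679·75 + 33·262026781·109 + 110·394071773·26 + 132·220471873·160 = 7676056873264.
7676056873264 mod 50047115171 = 18848252101.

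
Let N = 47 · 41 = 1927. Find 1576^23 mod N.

1035

Mod 47: 1576 ≡ 25; 25^23 ≡ 1 (mod 47).
Mod 41: 1576 ≡ 18; 18^23 ≡ 10 (mod 41).
Combine by CRT: x ≡ 1 (mod 47), x ≡ 10 (mod 41) ⇒ x ≡ 1035 (mod 1927).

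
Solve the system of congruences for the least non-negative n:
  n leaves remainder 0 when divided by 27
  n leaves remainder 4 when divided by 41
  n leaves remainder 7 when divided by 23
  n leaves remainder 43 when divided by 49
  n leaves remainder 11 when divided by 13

From n ≡ 0 (mod 27) write n = 0 + 27t. Substituting into n ≡ 4 (mod 41) gives 27t ≡ 4 (mod 41), and since 27⁻¹ ≡ 38 (mod 41), t ≡ 29. Hence n ≡ 0 + 27·29 = 783 (mod 1107).
From n ≡ 783 (mod 1107) write n = 783 + 1107t. Substituting into n ≡ 7 (mod 23) gives 1107t ≡ 6 (mod 23), and since 3⁻¹ ≡ 8 (mod 23), t ≡ 2. Hence n ≡ 783 + 1107·2 = 2997 (mod 25461).
From n ≡ 2997 (mod 25461) write n = 2997 + 25461t. Substituting into n ≡ 43 (mod 49) gives 25461t ≡ 35 (mod 49), and since 30⁻¹ ≡ 18 (mod 49), t ≡ 42. Hence n ≡ 2997 + 25461·42 = 1072359 (mod 1247589).
From n ≡ 1072359 (mod 1247589) write n = 1072359 + 1247589t. Substituting into n ≡ 11 (mod 13) gives 1247589t ≡ 9 (mod 13), and since 5⁻¹ ≡ 8 (mod 13), t ≡ 7. Hence n ≡ 1072359 + 1247589·7 = 9805482 (mod 16218657).

9805482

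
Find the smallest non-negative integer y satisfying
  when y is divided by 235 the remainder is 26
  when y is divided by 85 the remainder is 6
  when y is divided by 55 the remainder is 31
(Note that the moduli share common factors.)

24231

gcd(235, 85) = 5 and 5 | (6 − 26), so the pair is consistent; merging gives y ≡ 261 (mod 3995), where 3995 = lcm(235, 85).
gcd(3995, 55) = 5 and 5 | (31 − 261), so the pair is consistent; merging gives y ≡ 24231 (mod 43945), where 43945 = lcm(3995, 55).
The solution is unique modulo lcm(235, 85, 55) = 43945.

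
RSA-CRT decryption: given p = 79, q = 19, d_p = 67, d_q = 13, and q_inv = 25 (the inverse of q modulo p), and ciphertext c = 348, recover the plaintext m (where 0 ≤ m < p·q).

m₁ = c^(d_p) mod p: c ≡ 32 (mod 79), and 32^67 mod 79 = 72.
m₂ = c^(d_q) mod q: c ≡ 6 (mod 19), and 6^13 mod 19 = 4.
h = q_inv·(m₁ − m₂) mod p = 25·(72 − 4) mod 79 = 41.
m = m₂ + h·q = 4 + 41·19 = 783.

783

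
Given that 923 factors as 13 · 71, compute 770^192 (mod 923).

404

Mod 13: 770 ≡ 3; since 12 | 192, by Fermat 3^192 ≡ 1 (mod 13).
Mod 71: 770 ≡ 60; by Fermat, exponent reduces to 192 mod 70 = 52; 60^52 ≡ 49 (mod 71).
Combine by CRT: x ≡ 1 (mod 13), x ≡ 49 (mod 71) ⇒ x ≡ 404 (mod 923).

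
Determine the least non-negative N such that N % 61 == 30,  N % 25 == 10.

335

From N ≡ 30 (mod 61) write N = 30 + 61t. Substituting into N ≡ 10 (mod 25) gives 61t ≡ 5 (mod 25), and since 11⁻¹ ≡ 16 (mod 25), t ≡ 5. Hence N ≡ 30 + 61·5 = 335 (mod 1525).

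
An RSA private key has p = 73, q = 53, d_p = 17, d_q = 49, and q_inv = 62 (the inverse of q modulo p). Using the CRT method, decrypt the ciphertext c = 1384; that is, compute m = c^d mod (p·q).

m₁ = c^(d_p) mod p: c ≡ 70 (mod 73), and 70^17 mod 73 = 49.
m₂ = c^(d_q) mod q: c ≡ 6 (mod 53), and 6^49 mod 53 = 40.
h = q_inv·(m₁ − m₂) mod p = 62·(49 − 40) mod 73 = 47.
m = m₂ + h·q = 40 + 47·53 = 2531.

2531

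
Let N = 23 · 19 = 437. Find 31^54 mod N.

210

Mod 23: 31 ≡ 8; by Fermat, exponent reduces to 54 mod 22 = 10; 8^10 ≡ 3 (mod 23).
Mod 19: 31 ≡ 12; since 18 | 54, by Fermat 12^54 ≡ 1 (mod 19).
Combine by CRT: x ≡ 3 (mod 23), x ≡ 1 (mod 19) ⇒ x ≡ 210 (mod 437).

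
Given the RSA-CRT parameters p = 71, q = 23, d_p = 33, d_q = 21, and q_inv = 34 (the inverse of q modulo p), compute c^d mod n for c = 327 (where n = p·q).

1302

m₁ = c^(d_p) mod p: c ≡ 43 (mod 71), and 43^33 mod 71 = 24.
m₂ = c^(d_q) mod q: c ≡ 5 (mod 23), and 5^21 mod 23 = 14.
h = q_inv·(m₁ − m₂) mod p = 34·(24 − 14) mod 71 = 56.
m = m₂ + h·q = 14 + 56·23 = 1302.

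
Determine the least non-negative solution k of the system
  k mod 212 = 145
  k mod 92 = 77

Combine the congruences pairwise.
gcd(212, 92) = 4 and 4 | (77 − 145), so the pair is consistent; merging gives k ≡ 3113 (mod 4876), where 4876 = lcm(212, 92).
The solution is unique modulo lcm(212, 92) = 4876.

3113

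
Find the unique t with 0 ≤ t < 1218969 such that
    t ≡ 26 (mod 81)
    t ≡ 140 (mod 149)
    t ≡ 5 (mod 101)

1136861

The moduli are pairwise coprime; N = 81·149·101 = 1218969.
N/81 = 15049; 15049 ≡ 64 (mod 81); 64·19 ≡ 1, so inverse 19.
N/149 = 8181; 8181 ≡ 135 (mod 149); 135·117 ≡ 1, so inverse 117.
N/101 = 12069; 12069 ≡ 50 (mod 101); 50·99 ≡ 1, so inverse 99.
t ≡ 26·15049·19 + 140·8181·117 + 5·12069·99 = 147413141.
147413141 mod 1218969 = 1136861.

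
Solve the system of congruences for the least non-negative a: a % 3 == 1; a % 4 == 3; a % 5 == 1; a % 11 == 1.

331

The moduli are pairwise coprime; N = 3·4·5·11 = 660.
N/3 = 220; 220 ≡ 1 (mod 3), inverse 1.
N/4 = 165; 165 ≡ 1 (mod 4), inverse 1.
N/5 = 132; 132 ≡ 2 (mod 5); 2·3 ≡ 1, so inverse 3.
N/11 = 60; 60 ≡ 5 (mod 11); 5·9 ≡ 1, so inverse 9.
a ≡ 1·220·1 + 3·165·1 + 1·132·3 + 1·60·9 = 1651.
1651 mod 660 = 331.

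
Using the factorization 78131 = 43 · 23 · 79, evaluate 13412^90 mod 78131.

Mod 43: 13412 ≡ 39; by Fermat, exponent reduces to 90 mod 42 = 6; 39^6 ≡ 11 (mod 43).
Mod 23: 13412 ≡ 3; by Fermat, exponent reduces to 90 mod 22 = 2; 3^2 ≡ 9 (mod 23).
Mod 79: 13412 ≡ 61; by Fermat, exponent reduces to 90 mod 78 = 12; 61^12 ≡ 22 (mod 79).
Combine by CRT: x ≡ 11 (mod 43), x ≡ 9 (mod 23), x ≡ 22 (mod 79) ⇒ x ≡ 49160 (mod 78131).

49160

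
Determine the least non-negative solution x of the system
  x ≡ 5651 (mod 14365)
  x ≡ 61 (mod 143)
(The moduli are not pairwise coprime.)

34381

Combine the congruences pairwise.
gcd(14365, 143) = 13 and 13 | (61 − 5651), so the pair is consistent; merging gives x ≡ 34381 (mod 158015), where 158015 = lcm(14365, 143).
The solution is unique modulo lcm(14365, 143) = 158015.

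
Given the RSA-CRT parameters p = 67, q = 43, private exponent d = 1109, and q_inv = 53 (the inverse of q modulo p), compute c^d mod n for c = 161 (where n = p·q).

1851

d_p = d mod (p−1) = 1109 mod 66 = 53; d_q = d mod (q−1) = 17.
m₁ = c^(d_p) mod p: c ≡ 27 (mod 67), and 27^53 mod 67 = 42.
m₂ = c^(d_q) mod q: c ≡ 32 (mod 43), and 32^17 mod 43 = 2.
h = q_inv·(m₁ − m₂) mod p = 53·(42 − 2) mod 67 = 43.
m = m₂ + h·q = 2 + 43·43 = 1851.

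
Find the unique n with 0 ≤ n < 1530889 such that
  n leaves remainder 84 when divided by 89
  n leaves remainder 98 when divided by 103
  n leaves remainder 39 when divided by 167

From n ≡ 84 (mod 89) write n = 84 + 89t. Substituting into n ≡ 98 (mod 103) gives 89t ≡ 14 (mod 103), and since 89⁻¹ ≡ 22 (mod 103), t ≡ 102. Hence n ≡ 84 + 89·102 = 9162 (mod 9167).
From n ≡ 9162 (mod 9167) write n = 9162 + 9167t. Substituting into n ≡ 39 (mod 167) gives 9167t ≡ 62 (mod 167), and since 149⁻¹ ≡ 102 (mod 167), t ≡ 145. Hence n ≡ 9162 + 9167·145 = 1338377 (mod 1530889).

1338377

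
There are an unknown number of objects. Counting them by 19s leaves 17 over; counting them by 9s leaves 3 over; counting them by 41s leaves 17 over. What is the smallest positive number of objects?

The moduli are pairwise coprime; M = 19·9·41 = 7011.
M/19 = 369; 369 ≡ 8 (mod 19); 8·12 ≡ 1, so inverse 12.
M/9 = 779; 779 ≡ 5 (mod 9); 5·2 ≡ 1, so inverse 2.
M/41 = 171; 171 ≡ 7 (mod 41); 7·6 ≡ 1, so inverse 6.
N ≡ 17·369·12 + 3·779·2 + 17·171·6 = 97392.
97392 mod 7011 = 6249.

6249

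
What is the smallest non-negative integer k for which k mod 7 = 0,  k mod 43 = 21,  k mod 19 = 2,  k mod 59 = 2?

The moduli are pairwise coprime; N = 7·43·19·59 = 337421.
N/7 = 48203; 48203 ≡ 1 (mod 7), inverse 1.
N/43 = 7847; 7847 ≡ 21 (mod 43); 21·41 ≡ 1, so inverse 41.
N/19 = 17759; 17759 ≡ 13 (mod 19); 13·3 ≡ 1, so inverse 3.
N/59 = 5719; 5719 ≡ 55 (mod 59); 55·44 ≡ 1, so inverse 44.
k ≡ 0·48203·1 + 21·7847·41 + 2·17759·3 + 2·5719·44 = 7366093.
7366093 mod 337421 = 280252.

280252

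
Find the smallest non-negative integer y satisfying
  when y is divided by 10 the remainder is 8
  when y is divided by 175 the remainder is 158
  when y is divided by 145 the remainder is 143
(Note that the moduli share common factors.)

gcd(10, 175) = 5 and 5 | (158 − 8), so the pair is consistent; merging gives y ≡ 158 (mod 350), where 350 = lcm(10, 175).
gcd(350, 145) = 5 and 5 | (143 − 158), so the pair is consistent; merging gives y ≡ 2608 (mod 10150), where 10150 = lcm(350, 145).
The solution is unique modulo lcm(10, 175, 145) = 10150.

2608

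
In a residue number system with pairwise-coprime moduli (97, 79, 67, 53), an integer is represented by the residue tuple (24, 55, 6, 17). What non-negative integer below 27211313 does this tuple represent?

The moduli are pairwise coprime; N = 97·79·67·53 = 27211313.
N/97 = 280529; 280529 ≡ 5 (mod 97); 5·39 ≡ 1, so inverse 39.
N/79 = 344447; 344447 ≡ 7 (mod 79); 7·34 ≡ 1, so inverse 34.
N/67 = 406139; 406139 ≡ 52 (mod 67); 52·58 ≡ 1, so inverse 58.
N/53 = 513421; 513421 ≡ 10 (mod 53); 10·16 ≡ 1, so inverse 16.
x ≡ 24·280529·39 + 55·344447·34 + 6·406139·58 + 17·513421·16 = 1187677918.
1187677918 mod 27211313 = 17591459.

17591459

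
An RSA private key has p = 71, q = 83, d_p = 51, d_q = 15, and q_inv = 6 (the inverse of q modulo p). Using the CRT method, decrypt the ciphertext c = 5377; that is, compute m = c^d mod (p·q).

1664

m₁ = c^(d_p) mod p: c ≡ 52 (mod 71), and 52^51 mod 71 = 31.
m₂ = c^(d_q) mod q: c ≡ 65 (mod 83), and 65^15 mod 83 = 4.
h = q_inv·(m₁ − m₂) mod p = 6·(31 − 4) mod 71 = 20.
m = m₂ + h·q = 4 + 20·83 = 1664.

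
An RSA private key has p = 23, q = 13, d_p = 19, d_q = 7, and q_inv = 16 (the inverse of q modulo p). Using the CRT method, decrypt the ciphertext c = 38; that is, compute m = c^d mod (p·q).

m₁ = c^(d_p) mod p: c ≡ 15 (mod 23), and 15^19 mod 23 = 19.
m₂ = c^(d_q) mod q: c ≡ 12 (mod 13), and 12^7 mod 13 = 12.
h = q_inv·(m₁ − m₂) mod p = 16·(19 − 12) mod 23 = 20.
m = m₂ + h·q = 12 + 20·13 = 272.

272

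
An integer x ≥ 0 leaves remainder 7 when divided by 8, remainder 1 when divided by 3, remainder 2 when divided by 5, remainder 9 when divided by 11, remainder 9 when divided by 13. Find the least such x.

3727

Combine the congruences pairwise.
From x ≡ 7 (mod 8) write x = 7 + 8t. Substituting into x ≡ 1 (mod 3) gives 8t ≡ 0 (mod 3), and since 2⁻¹ ≡ 2 (mod 3), t ≡ 0. Hence x ≡ 7 + 8·0 = 7 (mod 24).
From x ≡ 7 (mod 24) write x = 7 + 24t. Substituting into x ≡ 2 (mod 5) gives 24t ≡ 0 (mod 5), and since 4⁻¹ ≡ 4 (mod 5), t ≡ 0. Hence x ≡ 7 + 24·0 = 7 (mod 120).
From x ≡ 7 (mod 120) write x = 7 + 120t. Substituting into x ≡ 9 (mod 11) gives 120t ≡ 2 (mod 11), and since 10⁻¹ ≡ 10 (mod 11), t ≡ 9. Hence x ≡ 7 + 120·9 = 1087 (mod 1320).
From x ≡ 1087 (mod 1320) write x = 1087 + 1320t. Substituting into x ≡ 9 (mod 13) gives 1320t ≡ 1 (mod 13), and since 7⁻¹ ≡ 2 (mod 13), t ≡ 2. Hence x ≡ 1087 + 1320·2 = 3727 (mod 17160).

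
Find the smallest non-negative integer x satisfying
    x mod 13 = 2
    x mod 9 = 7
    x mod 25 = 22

From x ≡ 2 (mod 13) write x = 2 + 13t. Substituting into x ≡ 7 (mod 9) gives 13t ≡ 5 (mod 9), and since 4⁻¹ ≡ 7 (mod 9), t ≡ 8. Hence x ≡ 2 + 13·8 = 106 (mod 117).
From x ≡ 106 (mod 117) write x = 106 + 117t. Substituting into x ≡ 22 (mod 25) gives 117t ≡ 16 (mod 25), and since 17⁻¹ ≡ 3 (mod 25), t ≡ 23. Hence x ≡ 106 + 117·23 = 2797 (mod 2925).

2797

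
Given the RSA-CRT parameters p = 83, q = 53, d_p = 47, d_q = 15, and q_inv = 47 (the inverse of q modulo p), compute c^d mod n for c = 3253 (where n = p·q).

3414

m₁ = c^(d_p) mod p: c ≡ 16 (mod 83), and 16^47 mod 83 = 11.
m₂ = c^(d_q) mod q: c ≡ 20 (mod 53), and 20^15 mod 53 = 22.
h = q_inv·(m₁ − m₂) mod p = 47·(11 − 22) mod 83 = 64.
m = m₂ + h·q = 22 + 64·53 = 3414.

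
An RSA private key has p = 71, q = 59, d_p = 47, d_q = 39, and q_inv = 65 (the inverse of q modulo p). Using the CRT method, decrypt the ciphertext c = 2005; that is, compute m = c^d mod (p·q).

1415

m₁ = c^(d_p) mod p: c ≡ 17 (mod 71), and 17^47 mod 71 = 66.
m₂ = c^(d_q) mod q: c ≡ 58 (mod 59), and 58^39 mod 59 = 58.
h = q_inv·(m₁ − m₂) mod p = 65·(66 − 58) mod 71 = 23.
m = m₂ + h·q = 58 + 23·59 = 1415.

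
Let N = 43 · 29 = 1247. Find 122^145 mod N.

Mod 43: 122 ≡ 36; by Fermat, exponent reduces to 145 mod 42 = 19; 36^19 ≡ 36 (mod 43).
Mod 29: 122 ≡ 6; by Fermat, exponent reduces to 145 mod 28 = 5; 6^5 ≡ 4 (mod 29).
Combine by CRT: x ≡ 36 (mod 43), x ≡ 4 (mod 29) ⇒ x ≡ 294 (mod 1247).

294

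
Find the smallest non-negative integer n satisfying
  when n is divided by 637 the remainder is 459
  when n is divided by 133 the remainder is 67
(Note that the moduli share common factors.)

9377

gcd(637, 133) = 7 and 7 | (67 − 459), so the pair is consistent; merging gives n ≡ 9377 (mod 12103), where 12103 = lcm(637, 133).
The solution is unique modulo lcm(637, 133) = 12103.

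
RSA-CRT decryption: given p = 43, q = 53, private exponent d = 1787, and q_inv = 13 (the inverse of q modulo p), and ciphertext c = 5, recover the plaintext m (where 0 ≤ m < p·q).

d_p = d mod (p−1) = 1787 mod 42 = 23; d_q = d mod (q−1) = 19.
m₁ = c^(d_p) mod p: c ≡ 5 (mod 43), and 5^23 mod 43 = 18.
m₂ = c^(d_q) mod q: c ≡ 5 (mod 53), and 5^19 mod 53 = 35.
h = q_inv·(m₁ − m₂) mod p = 13·(18 − 35) mod 43 = 37.
m = m₂ + h·q = 35 + 37·53 = 1996.

1996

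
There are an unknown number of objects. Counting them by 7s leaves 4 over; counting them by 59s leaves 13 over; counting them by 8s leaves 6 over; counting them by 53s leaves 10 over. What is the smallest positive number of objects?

From N ≡ 4 (mod 7) write N = 4 + 7t. Substituting into N ≡ 13 (mod 59) gives 7t ≡ 9 (mod 59), and since 7⁻¹ ≡ 17 (mod 59), t ≡ 35. Hence N ≡ 4 + 7·35 = 249 (mod 413).
From N ≡ 249 (mod 413) write N = 249 + 413t. Substituting into N ≡ 6 (mod 8) gives 413t ≡ 5 (mod 8), and since 5⁻¹ ≡ 5 (mod 8), t ≡ 1. Hence N ≡ 249 + 413·1 = 662 (mod 3304).
From N ≡ 662 (mod 3304) write N = 662 + 3304t. Substituting into N ≡ 10 (mod 53) gives 3304t ≡ 37 (mod 53), and since 18⁻¹ ≡ 3 (mod 53), t ≡ 5. Hence N ≡ 662 + 3304·5 = 17182 (mod 175112).

17182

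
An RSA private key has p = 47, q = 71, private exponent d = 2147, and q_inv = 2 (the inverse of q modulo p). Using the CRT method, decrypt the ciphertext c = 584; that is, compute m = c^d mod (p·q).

2441

d_p = d mod (p−1) = 2147 mod 46 = 31; d_q = d mod (q−1) = 47.
m₁ = c^(d_p) mod p: c ≡ 20 (mod 47), and 20^31 mod 47 = 44.
m₂ = c^(d_q) mod q: c ≡ 16 (mod 71), and 16^47 mod 71 = 27.
h = q_inv·(m₁ − m₂) mod p = 2·(44 − 27) mod 47 = 34.
m = m₂ + h·q = 27 + 34·71 = 2441.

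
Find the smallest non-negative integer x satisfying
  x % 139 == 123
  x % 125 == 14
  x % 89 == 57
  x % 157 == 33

184994389

The moduli are pairwise coprime; N = 139·125·89·157 = 242780875.
N/139 = 1746625; 1746625 ≡ 90 (mod 139); 90·17 ≡ 1, so inverse 17.
N/125 = 1942247; 1942247 ≡ 122 (mod 125); 122·83 ≡ 1, so inverse 83.
N/89 = 2727875; 2727875 ≡ 25 (mod 89); 25·57 ≡ 1, so inverse 57.
N/157 = 1546375; 1546375 ≡ 82 (mod 157); 82·90 ≡ 1, so inverse 90.
x ≡ 123·1746625·17 + 14·1942247·83 + 57·2727875·57 + 33·1546375·90 = 19364683514.
19364683514 mod 242780875 = 184994389.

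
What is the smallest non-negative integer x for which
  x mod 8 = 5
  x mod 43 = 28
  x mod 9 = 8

The moduli are pairwise coprime; N = 8·43·9 = 3096.
N/8 = 387; 387 ≡ 3 (mod 8); 3·3 ≡ 1, so inverse 3.
N/43 = 72; 72 ≡ 29 (mod 43); 29·3 ≡ 1, so inverse 3.
N/9 = 344; 344 ≡ 2 (mod 9); 2·5 ≡ 1, so inverse 5.
x ≡ 5·387·3 + 28·72·3 + 8·344·5 = 25613.
25613 mod 3096 = 845.

845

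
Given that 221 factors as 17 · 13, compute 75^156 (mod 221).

183

Mod 17: 75 ≡ 7; by Fermat, exponent reduces to 156 mod 16 = 12; 7^12 ≡ 13 (mod 17).
Mod 13: 75 ≡ 10; since 12 | 156, by Fermat 10^156 ≡ 1 (mod 13).
Combine by CRT: x ≡ 13 (mod 17), x ≡ 1 (mod 13) ⇒ x ≡ 183 (mod 221).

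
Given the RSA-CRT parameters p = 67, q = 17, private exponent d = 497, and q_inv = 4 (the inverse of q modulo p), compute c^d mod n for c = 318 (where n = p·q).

d_p = d mod (p−1) = 497 mod 66 = 35; d_q = d mod (q−1) = 1.
m₁ = c^(d_p) mod p: c ≡ 50 (mod 67), and 50^35 mod 67 = 46.
m₂ = c^(d_q) mod q: c ≡ 12 (mod 17), and 12^1 mod 17 = 12.
h = q_inv·(m₁ − m₂) mod p = 4·(46 − 12) mod 67 = 2.
m = m₂ + h·q = 12 + 2·17 = 46.

46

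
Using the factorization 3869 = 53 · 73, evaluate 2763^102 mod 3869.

Mod 53: 2763 ≡ 7; by Fermat, exponent reduces to 102 mod 52 = 50; 7^50 ≡ 13 (mod 53).
Mod 73: 2763 ≡ 62; by Fermat, exponent reduces to 102 mod 72 = 30; 62^30 ≡ 49 (mod 73).
Combine by CRT: x ≡ 13 (mod 53), x ≡ 49 (mod 73) ⇒ x ≡ 2239 (mod 3869).

2239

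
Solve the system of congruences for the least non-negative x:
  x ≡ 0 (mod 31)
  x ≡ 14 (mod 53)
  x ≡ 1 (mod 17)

The moduli are pairwise coprime; N = 31·53·17 = 27931.
N/31 = 901; 901 ≡ 2 (mod 31); 2·16 ≡ 1, so inverse 16.
N/53 = 527; 527 ≡ 50 (mod 53); 50·35 ≡ 1, so inverse 35.
N/17 = 1643; 1643 ≡ 11 (mod 17); 11·14 ≡ 1, so inverse 14.
x ≡ 0·901·16 + 14·527·35 + 1·1643·14 = 281232.
281232 mod 27931 = 1922.

1922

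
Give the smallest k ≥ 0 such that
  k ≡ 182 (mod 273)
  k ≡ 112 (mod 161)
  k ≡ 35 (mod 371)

gcd(273, 161) = 7 and 7 | (112 − 182), so the pair is consistent; merging gives k ≡ 2366 (mod 6279), where 6279 = lcm(273, 161).
gcd(6279, 371) = 7 and 7 | (35 − 2366), so the pair is consistent; merging gives k ≡ 109109 (mod 332787), where 332787 = lcm(6279, 371).
The solution is unique modulo lcm(273, 161, 371) = 332787.

109109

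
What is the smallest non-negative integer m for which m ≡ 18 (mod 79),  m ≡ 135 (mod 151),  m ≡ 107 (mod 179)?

1865287

From m ≡ 18 (mod 79) write m = 18 + 79t. Substituting into m ≡ 135 (mod 151) gives 79t ≡ 117 (mod 151), and since 79⁻¹ ≡ 65 (mod 151), t ≡ 55. Hence m ≡ 18 + 79·55 = 4363 (mod 11929).
From m ≡ 4363 (mod 11929) write m = 4363 + 11929t. Substituting into m ≡ 107 (mod 179) gives 11929t ≡ 40 (mod 179), and since 115⁻¹ ≡ 165 (mod 179), t ≡ 156. Hence m ≡ 4363 + 11929·156 = 1865287 (mod 2135291).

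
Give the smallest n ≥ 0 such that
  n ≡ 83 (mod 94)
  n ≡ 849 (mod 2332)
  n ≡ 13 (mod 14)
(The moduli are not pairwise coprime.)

124445

gcd(94, 2332) = 2 and 2 | (849 − 83), so the pair is consistent; merging gives n ≡ 14841 (mod 109604), where 109604 = lcm(94, 2332).
gcd(109604, 14) = 2 and 2 | (13 − 14841), so the pair is consistent; merging gives n ≡ 124445 (mod 767228), where 767228 = lcm(109604, 14).
The solution is unique modulo lcm(94, 2332, 14) = 767228.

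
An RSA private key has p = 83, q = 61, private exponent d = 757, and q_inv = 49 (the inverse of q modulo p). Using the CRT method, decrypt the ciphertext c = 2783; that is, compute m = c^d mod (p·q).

2660

d_p = d mod (p−1) = 757 mod 82 = 19; d_q = d mod (q−1) = 37.
m₁ = c^(d_p) mod p: c ≡ 44 (mod 83), and 44^19 mod 83 = 4.
m₂ = c^(d_q) mod q: c ≡ 38 (mod 61), and 38^37 mod 61 = 37.
h = q_inv·(m₁ − m₂) mod p = 49·(4 − 37) mod 83 = 43.
m = m₂ + h·q = 37 + 43·61 = 2660.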